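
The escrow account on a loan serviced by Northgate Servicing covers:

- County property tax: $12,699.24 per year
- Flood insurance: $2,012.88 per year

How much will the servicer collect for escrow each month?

County property tax — $12,699.24 annually
Flood insurance — $2,012.88 annually
Total per year = $14,712.12
Monthly = $14,712.12 ÷ 12 = $1,226.01

$1,226.01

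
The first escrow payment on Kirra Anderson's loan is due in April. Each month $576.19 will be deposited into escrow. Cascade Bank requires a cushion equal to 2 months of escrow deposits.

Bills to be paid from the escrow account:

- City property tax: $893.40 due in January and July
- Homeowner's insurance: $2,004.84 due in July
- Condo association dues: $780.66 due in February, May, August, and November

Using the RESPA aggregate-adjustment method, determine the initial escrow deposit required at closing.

Cushion = 2 × $576.19 = $1,152.38
Trial balance (start $0, +$576.19 each month, − disbursements):
  Apr: +$576.19 → $576.19
  May: +$576.19 − $780.66 → $371.72
  Jun: +$576.19 → $947.91
  Jul: +$576.19 − $2,898.24 → -$1,374.14
  Aug: +$576.19 − $780.66 → -$1,578.61
  Sep: +$576.19 → -$1,002.42
  Oct: +$576.19 → -$426.23
  Nov: +$576.19 − $780.66 → -$630.70
  Dec: +$576.19 → -$54.51
  Jan: +$576.19 − $893.40 → -$371.72
  Feb: +$576.19 − $780.66 → -$576.19
  Mar: +$576.19 → $0.00
Lowest trial balance = -$1,578.61 (Aug)
Initial deposit = cushion − low point = $1,152.38 − (-$1,578.61) = $2,730.99

$2,730.99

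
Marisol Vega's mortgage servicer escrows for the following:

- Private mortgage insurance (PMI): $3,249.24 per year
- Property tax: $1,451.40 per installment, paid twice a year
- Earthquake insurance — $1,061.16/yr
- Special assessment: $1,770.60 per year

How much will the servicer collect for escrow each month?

$748.65

Private mortgage insurance (PMI) = $3,249.24
Property tax = $1,451.40 × 2 = $2,902.80
Earthquake insurance = $1,061.16
Special assessment = $1,770.60
Annual escrow total = $3,249.24 + $2,902.80 + $1,061.16 + $1,770.60 = $8,983.80
Per month = $8,983.80 ÷ 12 = $748.65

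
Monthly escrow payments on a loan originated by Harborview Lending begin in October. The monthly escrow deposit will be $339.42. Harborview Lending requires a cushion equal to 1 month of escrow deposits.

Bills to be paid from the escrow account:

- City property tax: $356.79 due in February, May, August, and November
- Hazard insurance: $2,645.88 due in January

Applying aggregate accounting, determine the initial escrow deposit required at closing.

$2,001.78

Cushion = 1 × $339.42 = $339.42
Trial balance (start $0, +$339.42 each month, − disbursements):
  Oct: +$339.42 → $339.42
  Nov: +$339.42 − $356.79 → $322.05
  Dec: +$339.42 → $661.47
  Jan: +$339.42 − $2,645.88 → -$1,644.99
  Feb: +$339.42 − $356.79 → -$1,662.36
  Mar: +$339.42 → -$1,322.94
  Apr: +$339.42 → -$983.52
  May: +$339.42 − $356.79 → -$1,000.89
  Jun: +$339.42 → -$661.47
  Jul: +$339.42 → -$322.05
  Aug: +$339.42 − $356.79 → -$339.42
  Sep: +$339.42 → $0.00
Lowest trial balance = -$1,662.36 (Feb)
Initial deposit = cushion − low point = $339.42 − (-$1,662.36) = $2,001.78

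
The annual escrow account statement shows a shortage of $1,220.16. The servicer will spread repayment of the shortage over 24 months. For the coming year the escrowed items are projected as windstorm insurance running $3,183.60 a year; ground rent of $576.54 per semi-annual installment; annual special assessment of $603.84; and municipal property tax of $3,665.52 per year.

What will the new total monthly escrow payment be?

$768.01

Windstorm insurance: $3,183.60 per year
Ground rent: $576.54 × 2 = $1,153.08 per year
Special assessment: $603.84 per year
Municipal property tax: $3,665.52 per year
Annual escrow total = $8,606.04
Base monthly escrow = $8,606.04 ÷ 12 = $717.17
Shortage spread = $1,220.16 / 24 = $50.84/mo
Adjusted monthly = $717.17 + $50.84 = $768.01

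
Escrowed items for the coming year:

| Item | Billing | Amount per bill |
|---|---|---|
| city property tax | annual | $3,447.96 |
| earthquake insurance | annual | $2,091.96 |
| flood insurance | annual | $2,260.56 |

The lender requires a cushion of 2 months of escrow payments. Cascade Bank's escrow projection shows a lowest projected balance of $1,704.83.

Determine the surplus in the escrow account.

City property tax = $3,447.96/yr
Earthquake insurance = $2,091.96/yr
Flood insurance = $2,260.56/yr
Annual escrow total = $7,800.48
Per month = $7,800.48 ÷ 12 = $650.04
Required cushion = 2 × $650.04 = $1,300.08
Surplus = $1,704.83 − $1,300.08 = $404.75

$404.75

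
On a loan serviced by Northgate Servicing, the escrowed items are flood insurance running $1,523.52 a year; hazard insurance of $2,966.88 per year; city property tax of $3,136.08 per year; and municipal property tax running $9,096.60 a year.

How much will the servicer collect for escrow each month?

$1,393.59

Flood insurance: $1,523.52 per year
Hazard insurance: $2,966.88 per year
City property tax: $3,136.08 per year
Municipal property tax: $9,096.60 per year
Total per year = $16,723.08
Monthly escrow = $16,723.08 / 12 = $1,393.59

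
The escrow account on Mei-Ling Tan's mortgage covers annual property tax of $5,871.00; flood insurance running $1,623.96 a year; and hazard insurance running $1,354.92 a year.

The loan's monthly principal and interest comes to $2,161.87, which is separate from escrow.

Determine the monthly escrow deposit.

Property tax — $5,871.00 per year
Flood insurance — $1,623.96 per year
Hazard insurance — $1,354.92 per year
Total annual escrow = $5,871.00 + $1,623.96 + $1,354.92 = $8,849.88
Per month = $8,849.88 ÷ 12 = $737.49

$737.49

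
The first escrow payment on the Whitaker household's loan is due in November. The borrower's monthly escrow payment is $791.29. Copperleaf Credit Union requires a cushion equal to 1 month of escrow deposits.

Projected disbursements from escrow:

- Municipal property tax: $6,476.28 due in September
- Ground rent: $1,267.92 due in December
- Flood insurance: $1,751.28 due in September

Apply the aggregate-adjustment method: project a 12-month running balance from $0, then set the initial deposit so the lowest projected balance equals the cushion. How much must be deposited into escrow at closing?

$1,582.58

Cushion = 1 × $791.29 = $791.29
Trial balance (start $0, +$791.29 each month, − disbursements):
  Nov: +$791.29 → $791.29
  Dec: +$791.29 − $1,267.92 → $314.66
  Jan: +$791.29 → $1,105.95
  Feb: +$791.29 → $1,897.24
  Mar: +$791.29 → $2,688.53
  Apr: +$791.29 → $3,479.82
  May: +$791.29 → $4,271.11
  Jun: +$791.29 → $5,062.40
  Jul: +$791.29 → $5,853.69
  Aug: +$791.29 → $6,644.98
  Sep: +$791.29 − $8,227.56 → -$791.29
  Oct: +$791.29 → $0.00
Lowest trial balance = -$791.29 (Sep)
Initial deposit = cushion − low point = $791.29 − (-$791.29) = $1,582.58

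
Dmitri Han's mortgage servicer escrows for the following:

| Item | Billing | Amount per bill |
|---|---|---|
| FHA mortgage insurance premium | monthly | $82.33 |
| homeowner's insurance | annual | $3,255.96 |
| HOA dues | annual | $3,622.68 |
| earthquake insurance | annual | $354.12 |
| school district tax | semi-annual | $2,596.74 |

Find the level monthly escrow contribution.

$1,117.85

FHA mortgage insurance premium — $82.33 × 12 = $987.96/yr
Homeowner's insurance — $3,255.96/yr
HOA dues — $3,622.68/yr
Earthquake insurance — $354.12/yr
School district tax — $2,596.74 × 2 = $5,193.48/yr
Total per year = $987.96 + $3,255.96 + $3,622.68 + $354.12 + $5,193.48 = $13,414.20
Per month = $13,414.20 / 12 = $1,117.85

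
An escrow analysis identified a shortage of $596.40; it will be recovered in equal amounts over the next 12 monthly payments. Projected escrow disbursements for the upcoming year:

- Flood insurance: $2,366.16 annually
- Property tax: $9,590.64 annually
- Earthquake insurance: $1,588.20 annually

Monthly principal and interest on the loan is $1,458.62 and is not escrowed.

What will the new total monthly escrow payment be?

$1,178.45

Flood insurance: $2,366.16 per year
Property tax: $9,590.64 per year
Earthquake insurance: $1,588.20 per year
Total per year = $2,366.16 + $9,590.64 + $1,588.20 = $13,545.00
Monthly = $13,545.00 ÷ 12 = $1,128.75
Shortage per month = $596.40 ÷ 12 = $49.70
New monthly escrow = $1,128.75 + $49.70 = $1,178.45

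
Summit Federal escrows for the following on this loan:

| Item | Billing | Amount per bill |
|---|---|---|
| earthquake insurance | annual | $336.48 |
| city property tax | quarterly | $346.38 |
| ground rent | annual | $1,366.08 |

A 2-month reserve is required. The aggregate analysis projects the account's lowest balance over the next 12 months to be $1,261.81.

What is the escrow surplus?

Earthquake insurance — $336.48/yr
City property tax — $346.38 × 4 = $1,385.52/yr
Ground rent — $1,366.08/yr
Combined annual = $3,088.08
Monthly escrow = $3,088.08 / 12 = $257.34
Required cushion = 2 × $257.34 = $514.68
Excess over cushion: $1,261.81 − $514.68 = $747.13

$747.13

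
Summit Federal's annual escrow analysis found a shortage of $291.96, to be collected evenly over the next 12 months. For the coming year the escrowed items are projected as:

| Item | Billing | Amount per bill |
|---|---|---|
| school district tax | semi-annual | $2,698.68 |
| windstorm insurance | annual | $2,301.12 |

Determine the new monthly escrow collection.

$665.87

School district tax — $2,698.68 × 2 = $5,397.36/yr
Windstorm insurance — $2,301.12/yr
Yearly total = $7,698.48
Monthly escrow = $7,698.48 / 12 = $641.54
Monthly shortage recovery: $291.96 / 12 = $24.33
New monthly escrow = $641.54 + $24.33 = $665.87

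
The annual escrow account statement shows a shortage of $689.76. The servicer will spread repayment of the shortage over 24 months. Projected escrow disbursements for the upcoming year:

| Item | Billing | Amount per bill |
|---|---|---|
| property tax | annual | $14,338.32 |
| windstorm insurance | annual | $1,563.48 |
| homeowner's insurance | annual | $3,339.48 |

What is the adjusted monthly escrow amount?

$1,632.18

Property tax — $14,338.32/yr
Windstorm insurance — $1,563.48/yr
Homeowner's insurance — $3,339.48/yr
Annual escrow total = $19,241.28
Base monthly escrow = $19,241.28 ÷ 12 = $1,603.44
Monthly shortage recovery: $689.76 / 24 = $28.74
New monthly escrow = $1,603.44 + $28.74 = $1,632.18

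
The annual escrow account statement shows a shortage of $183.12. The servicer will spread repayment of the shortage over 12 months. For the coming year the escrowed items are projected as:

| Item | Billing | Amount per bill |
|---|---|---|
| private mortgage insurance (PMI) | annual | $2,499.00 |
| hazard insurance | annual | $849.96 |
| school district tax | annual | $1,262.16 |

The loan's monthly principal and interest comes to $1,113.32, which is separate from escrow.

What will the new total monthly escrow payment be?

Private mortgage insurance (PMI) = $2,499.00
Hazard insurance = $849.96
School district tax = $1,262.16
Annual escrow total = $2,499.00 + $849.96 + $1,262.16 = $4,611.12
Monthly = $4,611.12 / 12 = $384.26
Shortage spread = $183.12 ÷ 12 = $15.26/mo
Adjusted monthly = $384.26 + $15.26 = $399.52

$399.52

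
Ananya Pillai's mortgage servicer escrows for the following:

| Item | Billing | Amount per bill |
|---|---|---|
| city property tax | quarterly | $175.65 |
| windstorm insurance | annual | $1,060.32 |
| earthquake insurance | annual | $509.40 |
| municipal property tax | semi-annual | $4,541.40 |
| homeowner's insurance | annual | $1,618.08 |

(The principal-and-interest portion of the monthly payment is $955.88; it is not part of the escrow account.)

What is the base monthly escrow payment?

City property tax: $175.65 × 4 = $702.60/yr
Windstorm insurance: $1,060.32/yr
Earthquake insurance: $509.40/yr
Municipal property tax: $4,541.40 × 2 = $9,082.80/yr
Homeowner's insurance: $1,618.08/yr
Annual escrow total = $702.60 + $1,060.32 + $509.40 + $9,082.80 + $1,618.08 = $12,973.20
Base monthly escrow = $12,973.20 ÷ 12 = $1,081.10

$1,081.10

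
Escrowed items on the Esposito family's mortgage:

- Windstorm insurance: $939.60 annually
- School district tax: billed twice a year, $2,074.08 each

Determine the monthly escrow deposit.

$423.98

Windstorm insurance — $939.60 annually
School district tax — $2,074.08 × 2 = $4,148.16 annually
Combined annual = $939.60 + $4,148.16 = $5,087.76
Monthly escrow = $5,087.76 / 12 = $423.98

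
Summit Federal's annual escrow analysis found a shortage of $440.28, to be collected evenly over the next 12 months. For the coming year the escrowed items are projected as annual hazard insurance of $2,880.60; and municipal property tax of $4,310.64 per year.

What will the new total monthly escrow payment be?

$635.96

Hazard insurance = $2,880.60
Municipal property tax = $4,310.64
Yearly total = $2,880.60 + $4,310.64 = $7,191.24
Per month = $7,191.24 ÷ 12 = $599.27
Monthly shortage recovery: $440.28 / 12 = $36.69
New monthly escrow = $599.27 + $36.69 = $635.96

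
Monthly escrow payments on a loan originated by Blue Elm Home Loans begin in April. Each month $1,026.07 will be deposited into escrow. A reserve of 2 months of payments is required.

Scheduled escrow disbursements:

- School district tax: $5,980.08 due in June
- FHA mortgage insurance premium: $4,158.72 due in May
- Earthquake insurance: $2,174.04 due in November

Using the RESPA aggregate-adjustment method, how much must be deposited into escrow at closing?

Cushion = 2 × $1,026.07 = $2,052.14
Trial balance (start $0, +$1,026.07 each month, − disbursements):
  Apr: +$1,026.07 → $1,026.07
  May: +$1,026.07 − $4,158.72 → -$2,106.58
  Jun: +$1,026.07 − $5,980.08 → -$7,060.59
  Jul: +$1,026.07 → -$6,034.52
  Aug: +$1,026.07 → -$5,008.45
  Sep: +$1,026.07 → -$3,982.38
  Oct: +$1,026.07 → -$2,956.31
  Nov: +$1,026.07 − $2,174.04 → -$4,104.28
  Dec: +$1,026.07 → -$3,078.21
  Jan: +$1,026.07 → -$2,052.14
  Feb: +$1,026.07 → -$1,026.07
  Mar: +$1,026.07 → $0.00
Lowest trial balance = -$7,060.59 (Jun)
Initial deposit = cushion − low point = $2,052.14 − (-$7,060.59) = $9,112.73

$9,112.73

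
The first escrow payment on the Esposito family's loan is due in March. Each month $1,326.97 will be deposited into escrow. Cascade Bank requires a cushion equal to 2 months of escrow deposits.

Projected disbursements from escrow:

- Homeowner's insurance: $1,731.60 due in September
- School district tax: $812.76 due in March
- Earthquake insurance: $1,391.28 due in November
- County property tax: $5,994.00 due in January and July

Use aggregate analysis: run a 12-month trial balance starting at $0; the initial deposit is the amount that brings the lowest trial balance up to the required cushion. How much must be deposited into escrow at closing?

Cushion = 2 × $1,326.97 = $2,653.94
Trial balance (start $0, +$1,326.97 each month, − disbursements):
  Mar: +$1,326.97 − $812.76 → $514.21
  Apr: +$1,326.97 → $1,841.18
  May: +$1,326.97 → $3,168.15
  Jun: +$1,326.97 → $4,495.12
  Jul: +$1,326.97 − $5,994.00 → -$171.91
  Aug: +$1,326.97 → $1,155.06
  Sep: +$1,326.97 − $1,731.60 → $750.43
  Oct: +$1,326.97 → $2,077.40
  Nov: +$1,326.97 − $1,391.28 → $2,013.09
  Dec: +$1,326.97 → $3,340.06
  Jan: +$1,326.97 − $5,994.00 → -$1,326.97
  Feb: +$1,326.97 → $0.00
Lowest trial balance = -$1,326.97 (Jan)
Initial deposit = cushion − low point = $2,653.94 − (-$1,326.97) = $3,980.91

$3,980.91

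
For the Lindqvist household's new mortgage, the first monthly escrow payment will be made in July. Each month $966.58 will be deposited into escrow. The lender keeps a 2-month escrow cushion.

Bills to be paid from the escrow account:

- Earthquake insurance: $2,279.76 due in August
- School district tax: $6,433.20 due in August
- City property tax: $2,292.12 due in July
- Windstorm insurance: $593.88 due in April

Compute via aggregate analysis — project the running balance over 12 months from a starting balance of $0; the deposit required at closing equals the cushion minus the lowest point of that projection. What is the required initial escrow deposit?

$11,005.08

Cushion = 2 × $966.58 = $1,933.16
Trial balance (start $0, +$966.58 each month, − disbursements):
  Jul: +$966.58 − $2,292.12 → -$1,325.54
  Aug: +$966.58 − $8,712.96 → -$9,071.92
  Sep: +$966.58 → -$8,105.34
  Oct: +$966.58 → -$7,138.76
  Nov: +$966.58 → -$6,172.18
  Dec: +$966.58 → -$5,205.60
  Jan: +$966.58 → -$4,239.02
  Feb: +$966.58 → -$3,272.44
  Mar: +$966.58 → -$2,305.86
  Apr: +$966.58 − $593.88 → -$1,933.16
  May: +$966.58 → -$966.58
  Jun: +$966.58 → $0.00
Lowest trial balance = -$9,071.92 (Aug)
Initial deposit = cushion − low point = $1,933.16 − (-$9,071.92) = $11,005.08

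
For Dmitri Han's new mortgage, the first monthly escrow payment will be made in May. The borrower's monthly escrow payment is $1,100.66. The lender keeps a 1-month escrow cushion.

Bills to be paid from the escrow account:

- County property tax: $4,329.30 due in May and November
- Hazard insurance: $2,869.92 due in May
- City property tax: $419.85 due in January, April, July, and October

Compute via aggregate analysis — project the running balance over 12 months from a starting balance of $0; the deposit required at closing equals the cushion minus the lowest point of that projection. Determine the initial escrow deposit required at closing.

$7,199.22

Cushion = 1 × $1,100.66 = $1,100.66
Trial balance (start $0, +$1,100.66 each month, − disbursements):
  May: +$1,100.66 − $7,199.22 → -$6,098.56
  Jun: +$1,100.66 → -$4,997.90
  Jul: +$1,100.66 − $419.85 → -$4,317.09
  Aug: +$1,100.66 → -$3,216.43
  Sep: +$1,100.66 → -$2,115.77
  Oct: +$1,100.66 − $419.85 → -$1,434.96
  Nov: +$1,100.66 − $4,329.30 → -$4,663.60
  Dec: +$1,100.66 → -$3,562.94
  Jan: +$1,100.66 − $419.85 → -$2,882.13
  Feb: +$1,100.66 → -$1,781.47
  Mar: +$1,100.66 → -$680.81
  Apr: +$1,100.66 − $419.85 → $0.00
Lowest trial balance = -$6,098.56 (May)
Initial deposit = cushion − low point = $1,100.66 − (-$6,098.56) = $7,199.22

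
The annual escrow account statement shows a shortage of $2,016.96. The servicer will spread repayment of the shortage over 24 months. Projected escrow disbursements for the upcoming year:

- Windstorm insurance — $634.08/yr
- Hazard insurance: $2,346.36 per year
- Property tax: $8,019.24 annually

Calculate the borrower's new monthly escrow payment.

Windstorm insurance — $634.08 per year
Hazard insurance — $2,346.36 per year
Property tax — $8,019.24 per year
Total annual escrow = $634.08 + $2,346.36 + $8,019.24 = $10,999.68
Base monthly escrow = $10,999.68 ÷ 12 = $916.64
Shortage per month = $2,016.96 ÷ 24 = $84.04
Adjusted monthly = $916.64 + $84.04 = $1,000.68

$1,000.68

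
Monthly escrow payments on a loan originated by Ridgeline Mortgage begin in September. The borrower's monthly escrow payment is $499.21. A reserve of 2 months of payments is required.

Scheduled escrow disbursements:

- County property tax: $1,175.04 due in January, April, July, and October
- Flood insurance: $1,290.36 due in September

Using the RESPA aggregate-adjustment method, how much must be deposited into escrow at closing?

Cushion = 2 × $499.21 = $998.42
Trial balance (start $0, +$499.21 each month, − disbursements):
  Sep: +$499.21 − $1,290.36 → -$791.15
  Oct: +$499.21 − $1,175.04 → -$1,466.98
  Nov: +$499.21 → -$967.77
  Dec: +$499.21 → -$468.56
  Jan: +$499.21 − $1,175.04 → -$1,144.39
  Feb: +$499.21 → -$645.18
  Mar: +$499.21 → -$145.97
  Apr: +$499.21 − $1,175.04 → -$821.80
  May: +$499.21 → -$322.59
  Jun: +$499.21 → $176.62
  Jul: +$499.21 − $1,175.04 → -$499.21
  Aug: +$499.21 → $0.00
Lowest trial balance = -$1,466.98 (Oct)
Initial deposit = cushion − low point = $998.42 − (-$1,466.98) = $2,465.40

$2,465.40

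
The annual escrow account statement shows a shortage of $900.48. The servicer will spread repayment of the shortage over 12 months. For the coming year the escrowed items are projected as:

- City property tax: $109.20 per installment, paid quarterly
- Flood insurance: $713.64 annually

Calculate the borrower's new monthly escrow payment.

$170.91

City property tax — $109.20 × 4 = $436.80/yr
Flood insurance — $713.64/yr
Annual escrow total = $1,150.44
Base monthly escrow = $1,150.44 ÷ 12 = $95.87
Monthly shortage recovery: $900.48 ÷ 12 = $75.04
Adjusted monthly = $95.87 + $75.04 = $170.91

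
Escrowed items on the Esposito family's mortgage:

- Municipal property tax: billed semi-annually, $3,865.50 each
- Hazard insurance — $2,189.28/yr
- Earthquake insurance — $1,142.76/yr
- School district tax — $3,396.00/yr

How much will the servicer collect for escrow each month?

Municipal property tax: $3,865.50 × 2 = $7,731.00/yr
Hazard insurance: $2,189.28/yr
Earthquake insurance: $1,142.76/yr
School district tax: $3,396.00/yr
Total per year = $7,731.00 + $2,189.28 + $1,142.76 + $3,396.00 = $14,459.04
Per month = $14,459.04 ÷ 12 = $1,204.92

$1,204.92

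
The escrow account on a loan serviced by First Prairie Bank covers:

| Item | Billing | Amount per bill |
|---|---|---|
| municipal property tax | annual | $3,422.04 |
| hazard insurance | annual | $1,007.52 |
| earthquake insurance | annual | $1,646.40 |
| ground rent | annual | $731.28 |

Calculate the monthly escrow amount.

Municipal property tax — $3,422.04 per year
Hazard insurance — $1,007.52 per year
Earthquake insurance — $1,646.40 per year
Ground rent — $731.28 per year
Yearly total = $6,807.24
Monthly = $6,807.24 / 12 = $567.27

$567.27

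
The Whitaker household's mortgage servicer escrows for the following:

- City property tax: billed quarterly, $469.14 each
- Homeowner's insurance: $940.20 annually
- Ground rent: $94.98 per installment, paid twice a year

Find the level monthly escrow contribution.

$250.56

City property tax: $469.14 × 4 = $1,876.56
Homeowner's insurance: $940.20
Ground rent: $94.98 × 2 = $189.96
Total annual escrow = $3,006.72
Per month = $3,006.72 ÷ 12 = $250.56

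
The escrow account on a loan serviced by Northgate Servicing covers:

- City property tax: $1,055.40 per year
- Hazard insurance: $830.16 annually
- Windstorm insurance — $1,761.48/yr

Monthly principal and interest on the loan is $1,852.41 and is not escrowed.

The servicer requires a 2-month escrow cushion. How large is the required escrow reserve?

City property tax = $1,055.40/yr
Hazard insurance = $830.16/yr
Windstorm insurance = $1,761.48/yr
Combined annual = $3,647.04
Per month = $3,647.04 ÷ 12 = $303.92
Cushion = 2 × $303.92 = $607.84

$607.84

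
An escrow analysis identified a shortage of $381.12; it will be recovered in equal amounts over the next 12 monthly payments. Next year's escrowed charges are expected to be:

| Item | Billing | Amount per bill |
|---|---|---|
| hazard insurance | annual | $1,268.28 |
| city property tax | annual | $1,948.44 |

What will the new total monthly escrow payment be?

Hazard insurance: $1,268.28/yr
City property tax: $1,948.44/yr
Total annual escrow = $3,216.72
Monthly = $3,216.72 ÷ 12 = $268.06
Shortage spread = $381.12 ÷ 12 = $31.76/mo
Adjusted monthly = $268.06 + $31.76 = $299.82

$299.82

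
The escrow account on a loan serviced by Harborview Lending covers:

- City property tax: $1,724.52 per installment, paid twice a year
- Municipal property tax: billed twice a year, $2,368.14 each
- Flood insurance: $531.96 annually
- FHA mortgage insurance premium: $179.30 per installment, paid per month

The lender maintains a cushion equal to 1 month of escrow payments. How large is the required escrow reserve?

City property tax — $1,724.52 × 2 = $3,449.04 annually
Municipal property tax — $2,368.14 × 2 = $4,736.28 annually
Flood insurance — $531.96 annually
FHA mortgage insurance premium — $179.30 × 12 = $2,151.60 annually
Annual escrow total = $10,868.88
Monthly escrow = $10,868.88 / 12 = $905.74
Reserve = 1 × $905.74 = $905.74

$905.74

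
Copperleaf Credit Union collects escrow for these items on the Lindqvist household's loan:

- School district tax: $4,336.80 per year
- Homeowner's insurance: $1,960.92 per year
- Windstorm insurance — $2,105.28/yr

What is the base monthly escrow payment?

$700.25

School district tax = $4,336.80/yr
Homeowner's insurance = $1,960.92/yr
Windstorm insurance = $2,105.28/yr
Annual escrow total = $4,336.80 + $1,960.92 + $2,105.28 = $8,403.00
Per month = $8,403.00 / 12 = $700.25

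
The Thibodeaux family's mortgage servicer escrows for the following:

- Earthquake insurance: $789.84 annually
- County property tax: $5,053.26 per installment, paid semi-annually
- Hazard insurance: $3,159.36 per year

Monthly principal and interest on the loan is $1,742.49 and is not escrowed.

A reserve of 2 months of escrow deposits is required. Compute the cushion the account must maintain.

Earthquake insurance — $789.84 per year
County property tax — $5,053.26 × 2 = $10,106.52 per year
Hazard insurance — $3,159.36 per year
Total per year = $14,055.72
Monthly = $14,055.72 / 12 = $1,171.31
Required cushion = 2 × $1,171.31 = $2,342.62

$2,342.62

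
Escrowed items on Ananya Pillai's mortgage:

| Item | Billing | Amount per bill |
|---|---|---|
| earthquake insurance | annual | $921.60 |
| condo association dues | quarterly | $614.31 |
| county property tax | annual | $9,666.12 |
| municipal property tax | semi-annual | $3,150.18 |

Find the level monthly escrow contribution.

$1,612.11

Earthquake insurance: $921.60/yr
Condo association dues: $614.31 × 4 = $2,457.24/yr
County property tax: $9,666.12/yr
Municipal property tax: $3,150.18 × 2 = $6,300.36/yr
Combined annual = $19,345.32
Monthly escrow = $19,345.32 ÷ 12 = $1,612.11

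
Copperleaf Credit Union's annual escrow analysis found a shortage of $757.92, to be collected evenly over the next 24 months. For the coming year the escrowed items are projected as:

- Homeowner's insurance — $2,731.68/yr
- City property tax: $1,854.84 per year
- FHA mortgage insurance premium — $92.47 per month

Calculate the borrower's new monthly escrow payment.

Homeowner's insurance = $2,731.68 per year
City property tax = $1,854.84 per year
FHA mortgage insurance premium = $92.47 × 12 = $1,109.64 per year
Total per year = $2,731.68 + $1,854.84 + $1,109.64 = $5,696.16
Monthly = $5,696.16 ÷ 12 = $474.68
Shortage spread = $757.92 ÷ 24 = $31.58/mo
New monthly escrow = $474.68 + $31.58 = $506.26

$506.26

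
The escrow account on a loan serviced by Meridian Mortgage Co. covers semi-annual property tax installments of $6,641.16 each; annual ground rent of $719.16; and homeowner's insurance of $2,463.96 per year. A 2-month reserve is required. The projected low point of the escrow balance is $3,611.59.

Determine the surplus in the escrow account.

Property tax = $6,641.16 × 2 = $13,282.32 per year
Ground rent = $719.16 per year
Homeowner's insurance = $2,463.96 per year
Total per year = $16,465.44
Per month = $16,465.44 / 12 = $1,372.12
Cushion = 2 × $1,372.12 = $2,744.24
Surplus = $3,611.59 − $2,744.24 = $867.35

$867.35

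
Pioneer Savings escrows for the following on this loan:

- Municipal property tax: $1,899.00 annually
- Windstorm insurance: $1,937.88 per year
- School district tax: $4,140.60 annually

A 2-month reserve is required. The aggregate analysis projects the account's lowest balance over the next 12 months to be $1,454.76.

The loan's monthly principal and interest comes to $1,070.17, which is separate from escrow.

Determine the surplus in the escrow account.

$125.18

Municipal property tax = $1,899.00
Windstorm insurance = $1,937.88
School district tax = $4,140.60
Combined annual = $1,899.00 + $1,937.88 + $4,140.60 = $7,977.48
Per month = $7,977.48 / 12 = $664.79
Required cushion = 2 × $664.79 = $1,329.58
Excess over cushion: $1,454.76 − $1,329.58 = $125.18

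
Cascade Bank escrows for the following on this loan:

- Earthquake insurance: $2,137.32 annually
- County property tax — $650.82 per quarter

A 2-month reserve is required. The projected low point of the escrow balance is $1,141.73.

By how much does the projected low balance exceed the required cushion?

Earthquake insurance — $2,137.32/yr
County property tax — $650.82 × 4 = $2,603.28/yr
Combined annual = $4,740.60
Base monthly escrow = $4,740.60 / 12 = $395.05
Required reserve = 2 × $395.05 = $790.10
Surplus = $1,141.73 − $790.10 = $351.63

$351.63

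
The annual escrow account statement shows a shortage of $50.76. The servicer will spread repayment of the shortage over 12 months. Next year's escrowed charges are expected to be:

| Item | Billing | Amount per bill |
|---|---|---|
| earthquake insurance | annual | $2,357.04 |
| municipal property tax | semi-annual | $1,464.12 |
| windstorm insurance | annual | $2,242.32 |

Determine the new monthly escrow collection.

Earthquake insurance = $2,357.04 per year
Municipal property tax = $1,464.12 × 2 = $2,928.24 per year
Windstorm insurance = $2,242.32 per year
Annual escrow total = $2,357.04 + $2,928.24 + $2,242.32 = $7,527.60
Monthly escrow = $7,527.60 ÷ 12 = $627.30
Shortage per month = $50.76 / 12 = $4.23
Adjusted monthly = $627.30 + $4.23 = $631.53

$631.53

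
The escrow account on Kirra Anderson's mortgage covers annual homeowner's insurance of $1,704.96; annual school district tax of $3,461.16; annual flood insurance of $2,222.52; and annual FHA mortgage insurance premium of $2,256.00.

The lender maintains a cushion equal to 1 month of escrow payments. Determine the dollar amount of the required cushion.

Homeowner's insurance = $1,704.96
School district tax = $3,461.16
Flood insurance = $2,222.52
FHA mortgage insurance premium = $2,256.00
Total per year = $1,704.96 + $3,461.16 + $2,222.52 + $2,256.00 = $9,644.64
Monthly = $9,644.64 / 12 = $803.72
Reserve = 1 × $803.72 = $803.72

$803.72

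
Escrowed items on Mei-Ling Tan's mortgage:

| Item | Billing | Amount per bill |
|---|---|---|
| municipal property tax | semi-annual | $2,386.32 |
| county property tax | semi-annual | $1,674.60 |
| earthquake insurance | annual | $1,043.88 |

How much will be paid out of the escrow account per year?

Municipal property tax — $2,386.32 × 2 = $4,772.64 annually
County property tax — $1,674.60 × 2 = $3,349.20 annually
Earthquake insurance — $1,043.88 annually
Combined annual = $9,165.72

$9,165.72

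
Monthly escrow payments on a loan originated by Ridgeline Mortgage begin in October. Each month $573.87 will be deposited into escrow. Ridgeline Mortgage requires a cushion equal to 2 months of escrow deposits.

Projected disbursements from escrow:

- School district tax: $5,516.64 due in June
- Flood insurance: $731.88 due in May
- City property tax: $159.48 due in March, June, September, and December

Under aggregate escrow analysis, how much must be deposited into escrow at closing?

$2,709.87

Cushion = 2 × $573.87 = $1,147.74
Trial balance (start $0, +$573.87 each month, − disbursements):
  Oct: +$573.87 → $573.87
  Nov: +$573.87 → $1,147.74
  Dec: +$573.87 − $159.48 → $1,562.13
  Jan: +$573.87 → $2,136.00
  Feb: +$573.87 → $2,709.87
  Mar: +$573.87 − $159.48 → $3,124.26
  Apr: +$573.87 → $3,698.13
  May: +$573.87 − $731.88 → $3,540.12
  Jun: +$573.87 − $5,676.12 → -$1,562.13
  Jul: +$573.87 → -$988.26
  Aug: +$573.87 → -$414.39
  Sep: +$573.87 − $159.48 → $0.00
Lowest trial balance = -$1,562.13 (Jun)
Initial deposit = cushion − low point = $1,147.74 − (-$1,562.13) = $2,709.87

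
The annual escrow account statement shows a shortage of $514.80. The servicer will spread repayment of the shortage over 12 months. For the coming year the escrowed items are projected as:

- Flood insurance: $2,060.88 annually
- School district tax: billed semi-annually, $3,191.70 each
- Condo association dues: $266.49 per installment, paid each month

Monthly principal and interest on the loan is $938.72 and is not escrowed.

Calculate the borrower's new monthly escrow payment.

$1,013.08

Flood insurance — $2,060.88 annually
School district tax — $3,191.70 × 2 = $6,383.40 annually
Condo association dues — $266.49 × 12 = $3,197.88 annually
Yearly total = $2,060.88 + $6,383.40 + $3,197.88 = $11,642.16
Base monthly escrow = $11,642.16 ÷ 12 = $970.18
Monthly shortage recovery: $514.80 / 12 = $42.90
Adjusted monthly = $970.18 + $42.90 = $1,013.08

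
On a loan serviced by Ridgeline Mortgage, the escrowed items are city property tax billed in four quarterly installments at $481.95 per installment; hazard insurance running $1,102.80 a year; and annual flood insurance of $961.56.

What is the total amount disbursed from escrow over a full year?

City property tax: $481.95 × 4 = $1,927.80
Hazard insurance: $1,102.80
Flood insurance: $961.56
Combined annual = $3,992.16

$3,992.16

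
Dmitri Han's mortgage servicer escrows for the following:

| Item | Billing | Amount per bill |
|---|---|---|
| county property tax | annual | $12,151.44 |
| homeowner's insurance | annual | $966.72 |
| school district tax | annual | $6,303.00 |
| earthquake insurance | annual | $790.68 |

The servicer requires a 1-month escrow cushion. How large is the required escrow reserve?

$1,684.32

County property tax = $12,151.44
Homeowner's insurance = $966.72
School district tax = $6,303.00
Earthquake insurance = $790.68
Total per year = $12,151.44 + $966.72 + $6,303.00 + $790.68 = $20,211.84
Monthly = $20,211.84 / 12 = $1,684.32
Cushion = 1 × $1,684.32 = $1,684.32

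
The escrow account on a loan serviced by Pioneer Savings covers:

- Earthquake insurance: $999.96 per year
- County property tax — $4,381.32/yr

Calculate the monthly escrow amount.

$448.44

Earthquake insurance — $999.96 annually
County property tax — $4,381.32 annually
Total annual escrow = $5,381.28
Base monthly escrow = $5,381.28 / 12 = $448.44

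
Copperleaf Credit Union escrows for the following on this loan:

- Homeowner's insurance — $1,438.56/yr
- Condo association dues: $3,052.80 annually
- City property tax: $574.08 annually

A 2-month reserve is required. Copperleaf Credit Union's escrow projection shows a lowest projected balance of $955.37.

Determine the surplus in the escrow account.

$111.13

Homeowner's insurance = $1,438.56
Condo association dues = $3,052.80
City property tax = $574.08
Combined annual = $5,065.44
Per month = $5,065.44 / 12 = $422.12
Cushion = 2 × $422.12 = $844.24
Excess over cushion: $955.37 − $844.24 = $111.13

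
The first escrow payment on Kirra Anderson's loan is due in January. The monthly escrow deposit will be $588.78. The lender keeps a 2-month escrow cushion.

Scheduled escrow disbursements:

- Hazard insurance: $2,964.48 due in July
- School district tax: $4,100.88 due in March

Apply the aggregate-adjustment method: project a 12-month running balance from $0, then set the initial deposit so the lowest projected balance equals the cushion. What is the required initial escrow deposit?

$4,121.46

Cushion = 2 × $588.78 = $1,177.56
Trial balance (start $0, +$588.78 each month, − disbursements):
  Jan: +$588.78 → $588.78
  Feb: +$588.78 → $1,177.56
  Mar: +$588.78 − $4,100.88 → -$2,334.54
  Apr: +$588.78 → -$1,745.76
  May: +$588.78 → -$1,156.98
  Jun: +$588.78 → -$568.20
  Jul: +$588.78 − $2,964.48 → -$2,943.90
  Aug: +$588.78 → -$2,355.12
  Sep: +$588.78 → -$1,766.34
  Oct: +$588.78 → -$1,177.56
  Nov: +$588.78 → -$588.78
  Dec: +$588.78 → $0.00
Lowest trial balance = -$2,943.90 (Jul)
Initial deposit = cushion − low point = $1,177.56 − (-$2,943.90) = $4,121.46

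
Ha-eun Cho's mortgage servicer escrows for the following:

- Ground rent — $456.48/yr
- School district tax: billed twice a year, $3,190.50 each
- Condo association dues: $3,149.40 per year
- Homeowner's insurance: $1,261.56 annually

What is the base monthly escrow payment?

$937.37

Ground rent — $456.48
School district tax — $3,190.50 × 2 = $6,381.00
Condo association dues — $3,149.40
Homeowner's insurance — $1,261.56
Combined annual = $456.48 + $6,381.00 + $3,149.40 + $1,261.56 = $11,248.44
Per month = $11,248.44 / 12 = $937.37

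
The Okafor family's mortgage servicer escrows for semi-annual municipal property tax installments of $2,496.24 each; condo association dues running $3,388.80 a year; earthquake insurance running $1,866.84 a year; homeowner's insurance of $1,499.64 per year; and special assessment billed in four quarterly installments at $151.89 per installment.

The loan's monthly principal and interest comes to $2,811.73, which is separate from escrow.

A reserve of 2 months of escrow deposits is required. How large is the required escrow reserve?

$2,059.22

Municipal property tax = $2,496.24 × 2 = $4,992.48
Condo association dues = $3,388.80
Earthquake insurance = $1,866.84
Homeowner's insurance = $1,499.64
Special assessment = $151.89 × 4 = $607.56
Annual escrow total = $4,992.48 + $3,388.80 + $1,866.84 + $1,499.64 + $607.56 = $12,355.32
Monthly = $12,355.32 / 12 = $1,029.61
Cushion = 2 × $1,029.61 = $2,059.22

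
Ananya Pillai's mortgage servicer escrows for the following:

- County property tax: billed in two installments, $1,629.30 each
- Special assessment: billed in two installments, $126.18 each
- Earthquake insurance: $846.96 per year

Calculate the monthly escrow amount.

County property tax — $1,629.30 × 2 = $3,258.60
Special assessment — $126.18 × 2 = $252.36
Earthquake insurance — $846.96
Yearly total = $4,357.92
Base monthly escrow = $4,357.92 ÷ 12 = $363.16

$363.16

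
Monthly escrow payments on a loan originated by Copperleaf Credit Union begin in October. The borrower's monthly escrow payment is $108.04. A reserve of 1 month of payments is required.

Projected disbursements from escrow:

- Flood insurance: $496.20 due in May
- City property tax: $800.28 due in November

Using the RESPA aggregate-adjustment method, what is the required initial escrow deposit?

$692.24

Cushion = 1 × $108.04 = $108.04
Trial balance (start $0, +$108.04 each month, − disbursements):
  Oct: +$108.04 → $108.04
  Nov: +$108.04 − $800.28 → -$584.20
  Dec: +$108.04 → -$476.16
  Jan: +$108.04 → -$368.12
  Feb: +$108.04 → -$260.08
  Mar: +$108.04 → -$152.04
  Apr: +$108.04 → -$44.00
  May: +$108.04 − $496.20 → -$432.16
  Jun: +$108.04 → -$324.12
  Jul: +$108.04 → -$216.08
  Aug: +$108.04 → -$108.04
  Sep: +$108.04 → $0.00
Lowest trial balance = -$584.20 (Nov)
Initial deposit = cushion − low point = $108.04 − (-$584.20) = $692.24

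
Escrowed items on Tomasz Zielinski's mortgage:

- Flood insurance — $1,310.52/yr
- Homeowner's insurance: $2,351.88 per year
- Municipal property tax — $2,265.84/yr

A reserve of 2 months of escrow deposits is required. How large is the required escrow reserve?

Flood insurance: $1,310.52 annually
Homeowner's insurance: $2,351.88 annually
Municipal property tax: $2,265.84 annually
Total annual escrow = $5,928.24
Monthly escrow = $5,928.24 ÷ 12 = $494.02
Reserve = 2 × $494.02 = $988.04

$988.04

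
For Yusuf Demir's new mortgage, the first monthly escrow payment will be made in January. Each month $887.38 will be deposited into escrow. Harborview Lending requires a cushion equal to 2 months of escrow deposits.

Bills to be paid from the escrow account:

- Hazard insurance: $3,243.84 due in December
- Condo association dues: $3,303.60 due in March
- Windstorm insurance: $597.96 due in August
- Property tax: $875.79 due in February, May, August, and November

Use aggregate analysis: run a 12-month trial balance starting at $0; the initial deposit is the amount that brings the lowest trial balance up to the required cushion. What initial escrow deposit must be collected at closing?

$3,292.01

Cushion = 2 × $887.38 = $1,774.76
Trial balance (start $0, +$887.38 each month, − disbursements):
  Jan: +$887.38 → $887.38
  Feb: +$887.38 − $875.79 → $898.97
  Mar: +$887.38 − $3,303.60 → -$1,517.25
  Apr: +$887.38 → -$629.87
  May: +$887.38 − $875.79 → -$618.28
  Jun: +$887.38 → $269.10
  Jul: +$887.38 → $1,156.48
  Aug: +$887.38 − $1,473.75 → $570.11
  Sep: +$887.38 → $1,457.49
  Oct: +$887.38 → $2,344.87
  Nov: +$887.38 − $875.79 → $2,356.46
  Dec: +$887.38 − $3,243.84 → $0.00
Lowest trial balance = -$1,517.25 (Mar)
Initial deposit = cushion − low point = $1,774.76 − (-$1,517.25) = $3,292.01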